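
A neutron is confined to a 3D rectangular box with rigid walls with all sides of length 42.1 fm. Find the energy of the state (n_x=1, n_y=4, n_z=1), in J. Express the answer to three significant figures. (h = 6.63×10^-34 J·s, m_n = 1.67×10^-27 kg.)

E = 3.34×10^-13 J

For a 3D rectangular well E = (h²/8m_n)·Σ n_i²/L_i² = (6.63×10^-34)²/(8·1.67×10^-27) · [1²/(42.1 fm)² + 4²/(42.1 fm)² + 1²/(42.1 fm)²].
Evaluating gives E = 3.34×10^-13 J.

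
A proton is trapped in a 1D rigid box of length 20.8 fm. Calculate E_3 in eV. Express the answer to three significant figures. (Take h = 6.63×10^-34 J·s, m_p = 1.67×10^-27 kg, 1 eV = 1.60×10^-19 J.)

E_3 = 4.28×10^6 eV

For an infinite well E_n = n²h²/(8m_pL²), so E_1 = h²/(8m_pL²) = (6.63×10^-34)²/(8·1.67×10^-27·(2.08×10^-14 m)²) = 7.605×10^-14 J.
Then E_3 = 3²·E_1 = 9·7.605×10^-14 J = 6.844×10^-13 J.
Converting, E_3 = 6.844×10^-13 J / (1.60×10^-19 J/eV) = 4.28×10^6 eV.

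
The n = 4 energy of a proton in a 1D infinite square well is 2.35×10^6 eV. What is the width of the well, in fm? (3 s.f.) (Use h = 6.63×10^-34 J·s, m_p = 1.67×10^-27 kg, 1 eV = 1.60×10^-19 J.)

L = 37.4 fm

From E_n = n²h²/(8m_pL²), L = n·h/√(8m_pE_n).
E_4 = 2.35×10^6 eV = 3.760×10^-13 J, so L = 4·6.63×10^-34/√(8·1.67×10^-27·3.760×10^-13) = 3.74×10^-14 m = 37.4 fm.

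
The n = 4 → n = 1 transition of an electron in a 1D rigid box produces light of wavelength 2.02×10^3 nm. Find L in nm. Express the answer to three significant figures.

L = 3.03 nm

The photon carries ΔE = hc/λ = 6.626×10^-34·2.998×10^8/2.02×10^-6 m = 9.834×10^-20 J.
Since ΔE = (4² − 1²)E_1, E_1 = 6.556×10^-21 J, and L = h/√(8m_eE_1) = 3.03×10^-9 m = 3.03 nm.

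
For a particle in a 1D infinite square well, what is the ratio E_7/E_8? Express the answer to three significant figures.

E_n ∝ n², so E_7/E_8 = 7²/8² = 49/64 = 0.766.

0.766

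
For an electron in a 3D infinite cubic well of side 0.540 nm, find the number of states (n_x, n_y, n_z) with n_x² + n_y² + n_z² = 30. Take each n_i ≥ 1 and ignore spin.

degeneracy = 6

The level has n_x² + n_y² + n_z² = 30. The ordered positive-integer solutions are (1, 2, 5), (1, 5, 2), (2, 1, 5), (2, 5, 1), (5, 1, 2), (5, 2, 1).
That gives 6 states.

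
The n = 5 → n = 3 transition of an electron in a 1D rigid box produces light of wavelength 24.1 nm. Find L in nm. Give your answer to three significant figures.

The photon carries ΔE = hc/λ = 6.626×10^-34·2.998×10^8/2.41×10^-8 m = 8.243×10^-18 J.
Since ΔE = (5² − 3²)E_1, E_1 = 5.152×10^-19 J, and L = h/√(8m_eE_1) = 3.42×10^-10 m = 0.342 nm.

L = 0.342 nm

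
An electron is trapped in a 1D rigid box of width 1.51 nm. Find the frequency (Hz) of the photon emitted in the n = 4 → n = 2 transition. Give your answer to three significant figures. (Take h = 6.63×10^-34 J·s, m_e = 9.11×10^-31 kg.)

E_1 = h²/(8m_eL²) = 2.645×10^-20 J and ΔE = (4² − 2²)E_1 = 3.174×10^-19 J.
f = ΔE/h = 3.174×10^-19/6.63×10^-34 = 4.79×10^14 Hz.

f = 4.79×10^14 Hz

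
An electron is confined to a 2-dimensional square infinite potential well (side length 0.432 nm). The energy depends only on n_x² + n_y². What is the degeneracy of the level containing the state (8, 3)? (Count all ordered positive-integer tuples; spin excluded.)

degeneracy = 2

The level has n_x² + n_y² = 73. The ordered positive-integer solutions are (3, 8), (8, 3).
That gives 2 states.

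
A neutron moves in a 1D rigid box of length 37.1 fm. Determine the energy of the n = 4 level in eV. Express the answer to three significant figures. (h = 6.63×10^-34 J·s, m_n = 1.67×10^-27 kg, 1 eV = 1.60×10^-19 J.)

For an infinite well E_n = n²h²/(8m_nL²), so E_1 = h²/(8m_nL²) = (6.63×10^-34)²/(8·1.67×10^-27·(3.71×10^-14 m)²) = 2.390×10^-14 J.
Then E_4 = 4²·E_1 = 16·2.390×10^-14 J = 3.824×10^-13 J.
Converting, E_4 = 3.824×10^-13 J / (1.60×10^-19 J/eV) = 2.39×10^6 eV.

E_4 = 2.39×10^6 eV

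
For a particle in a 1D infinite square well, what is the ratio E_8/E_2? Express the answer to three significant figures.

E_n ∝ n², so E_8/E_2 = 8²/2² = 64/4 = 16.0.

16.0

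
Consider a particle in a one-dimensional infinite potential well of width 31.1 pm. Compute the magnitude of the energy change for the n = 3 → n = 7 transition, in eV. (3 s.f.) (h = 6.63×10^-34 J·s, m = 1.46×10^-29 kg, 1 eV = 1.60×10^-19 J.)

E_1 = h²/(8mL²) = 3.891×10^-18 J.
|ΔE| = |3² − 7²|·E_1 = 40·3.891×10^-18 J = 1.556×10^-16 J = 973 eV.

|ΔE| = 973 eV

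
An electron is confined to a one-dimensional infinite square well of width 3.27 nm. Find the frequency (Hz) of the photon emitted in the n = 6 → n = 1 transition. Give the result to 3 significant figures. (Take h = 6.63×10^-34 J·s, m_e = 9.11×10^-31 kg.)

f = 2.98×10^14 Hz

E_1 = h²/(8m_eL²) = 5.641×10^-21 J and ΔE = (6² − 1²)E_1 = 1.974×10^-19 J.
f = ΔE/h = 1.974×10^-19/6.63×10^-34 = 2.98×10^14 Hz.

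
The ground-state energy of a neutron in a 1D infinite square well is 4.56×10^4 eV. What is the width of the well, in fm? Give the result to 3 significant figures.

L = 67.0 fm

From E_n = n²h²/(8m_nL²), L = n·h/√(8m_nE_n).
E_1 = 4.56×10^4 eV = 7.305×10^-15 J, so L = 1·6.626×10^-34/√(8·1.675×10^-27·7.305×10^-15) = 6.70×10^-14 m = 67.0 fm.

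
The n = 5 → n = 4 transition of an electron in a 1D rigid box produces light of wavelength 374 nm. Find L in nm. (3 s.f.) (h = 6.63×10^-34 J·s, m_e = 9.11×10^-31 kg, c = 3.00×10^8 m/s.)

L = 1.01 nm

The photon carries ΔE = hc/λ = 6.63×10^-34·3.00×10^8/3.74×10^-7 m = 5.318×10^-19 J.
Since ΔE = (5² − 4²)E_1, E_1 = 5.909×10^-20 J, and L = h/√(8m_eE_1) = 1.01×10^-9 m = 1.01 nm.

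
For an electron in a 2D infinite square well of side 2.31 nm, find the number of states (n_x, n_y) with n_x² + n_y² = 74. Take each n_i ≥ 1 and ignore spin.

The level has n_x² + n_y² = 74. The ordered positive-integer solutions are (5, 7), (7, 5).
That gives 2 states.

degeneracy = 2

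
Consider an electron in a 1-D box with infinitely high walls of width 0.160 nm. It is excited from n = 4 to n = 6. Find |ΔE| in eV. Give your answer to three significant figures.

|ΔE| = 294 eV

E_1 = h²/(8m_eL²) = 2.353×10^-18 J.
|ΔE| = |4² − 6²|·E_1 = 20·2.353×10^-18 J = 4.706×10^-17 J = 294 eV.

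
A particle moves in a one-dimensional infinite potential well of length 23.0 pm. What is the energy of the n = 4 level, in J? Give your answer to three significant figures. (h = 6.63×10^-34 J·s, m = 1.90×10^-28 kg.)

For an infinite well E_n = n²h²/(8mL²), so E_1 = h²/(8mL²) = (6.63×10^-34)²/(8·1.90×10^-28·(2.30×10^-11 m)²) = 5.467×10^-19 J.
Then E_4 = 4²·E_1 = 16·5.467×10^-19 J = 8.75×10^-18 J.

E_4 = 8.75×10^-18 J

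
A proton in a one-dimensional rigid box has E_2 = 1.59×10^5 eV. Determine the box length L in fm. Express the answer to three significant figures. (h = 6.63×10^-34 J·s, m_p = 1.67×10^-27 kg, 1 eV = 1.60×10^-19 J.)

From E_n = n²h²/(8m_pL²), L = n·h/√(8m_pE_n).
E_2 = 1.59×10^5 eV = 2.544×10^-14 J, so L = 2·6.63×10^-34/√(8·1.67×10^-27·2.544×10^-14) = 7.19×10^-14 m = 71.9 fm.

L = 71.9 fm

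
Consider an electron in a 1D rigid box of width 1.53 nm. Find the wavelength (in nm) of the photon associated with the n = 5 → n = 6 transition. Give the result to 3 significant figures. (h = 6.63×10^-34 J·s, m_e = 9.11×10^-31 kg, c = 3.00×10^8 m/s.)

E_1 = h²/(8m_eL²) = 2.577×10^-20 J, so ΔE = (6² − 5²)E_1 = 2.835×10^-19 J.
λ = hc/ΔE = (6.63×10^-34·3.00×10^8)/2.835×10^-19 = 7.02×10^-7 m = 702 nm.

λ = 702 nm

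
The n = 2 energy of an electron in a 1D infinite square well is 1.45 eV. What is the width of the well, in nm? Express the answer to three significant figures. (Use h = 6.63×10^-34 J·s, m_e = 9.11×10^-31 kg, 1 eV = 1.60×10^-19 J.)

L = 1.02 nm

From E_n = n²h²/(8m_eL²), L = n·h/√(8m_eE_n).
E_2 = 1.45 eV = 2.320×10^-19 J, so L = 2·6.63×10^-34/√(8·9.11×10^-31·2.320×10^-19) = 1.02×10^-9 m = 1.02 nm.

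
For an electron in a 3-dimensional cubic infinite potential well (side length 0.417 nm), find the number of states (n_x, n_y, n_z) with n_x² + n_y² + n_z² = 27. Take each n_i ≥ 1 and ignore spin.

The level has n_x² + n_y² + n_z² = 27. The ordered positive-integer solutions are (1, 1, 5), (1, 5, 1), (3, 3, 3), (5, 1, 1).
That gives 4 states.

degeneracy = 4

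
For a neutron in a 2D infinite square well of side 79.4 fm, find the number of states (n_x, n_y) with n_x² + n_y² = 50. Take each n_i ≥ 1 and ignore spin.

The level has n_x² + n_y² = 50. The ordered positive-integer solutions are (1, 7), (5, 5), (7, 1).
That gives 3 states.

degeneracy = 3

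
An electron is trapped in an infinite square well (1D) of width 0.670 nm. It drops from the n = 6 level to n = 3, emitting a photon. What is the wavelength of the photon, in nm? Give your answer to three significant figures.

E_1 = h²/(8m_eL²) = 1.342×10^-19 J, so ΔE = (6² − 3²)E_1 = 3.623×10^-18 J.
λ = hc/ΔE = (6.626×10^-34·2.998×10^8)/3.623×10^-18 = 5.48×10^-8 m = 54.8 nm.

λ = 54.8 nm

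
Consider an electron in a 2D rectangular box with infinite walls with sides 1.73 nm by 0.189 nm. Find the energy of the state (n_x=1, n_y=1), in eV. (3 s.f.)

E = 10.7 eV

For a 2D rectangular well E = (h²/8m_e)·Σ n_i²/L_i² = (6.626×10^-34)²/(8·9.109×10^-31) · [1²/(1.73 nm)² + 1²/(0.189 nm)²].
Evaluating gives E = 1.707×10^-18 J = 10.7 eV.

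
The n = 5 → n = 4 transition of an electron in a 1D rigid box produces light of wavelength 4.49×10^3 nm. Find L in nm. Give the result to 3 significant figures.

The photon carries ΔE = hc/λ = 6.626×10^-34·2.998×10^8/4.49×10^-6 m = 4.424×10^-20 J.
Since ΔE = (5² − 4²)E_1, E_1 = 4.916×10^-21 J, and L = h/√(8m_eE_1) = 3.50×10^-9 m = 3.50 nm.

L = 3.50 nm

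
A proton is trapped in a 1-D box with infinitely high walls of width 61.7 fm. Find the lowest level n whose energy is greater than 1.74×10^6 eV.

n = 6

E_1 = h²/(8m_pL²) = 8.617×10^-15 J = 5.379×10^4 eV.
Need n² > 1.74×10^6/5.379×10^4 = 32.35, i.e. n > 5.688.
The smallest integer satisfying this is n = 6.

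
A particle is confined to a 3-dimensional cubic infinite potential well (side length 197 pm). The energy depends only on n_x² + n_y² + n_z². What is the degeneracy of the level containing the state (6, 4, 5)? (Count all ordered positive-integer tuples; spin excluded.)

The level has n_x² + n_y² + n_z² = 77. The ordered positive-integer solutions are (2, 3, 8), (2, 8, 3), (3, 2, 8), (3, 8, 2), (4, 5, 6), (4, 6, 5), (5, 4, 6), (5, 6, 4), (6, 4, 5), (6, 5, 4), (8, 2, 3), (8, 3, 2).
That gives 12 states.

degeneracy = 12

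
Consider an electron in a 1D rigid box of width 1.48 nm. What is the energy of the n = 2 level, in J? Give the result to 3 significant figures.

For an infinite well E_n = n²h²/(8m_eL²), so E_1 = h²/(8m_eL²) = (6.626×10^-34)²/(8·9.109×10^-31·(1.48×10^-9 m)²) = 2.751×10^-20 J.
Then E_2 = 2²·E_1 = 4·2.751×10^-20 J = 1.10×10^-19 J.

E_2 = 1.10×10^-19 J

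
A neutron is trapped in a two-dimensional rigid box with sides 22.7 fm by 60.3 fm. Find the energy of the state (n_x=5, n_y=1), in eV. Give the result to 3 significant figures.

For a 2D rectangular well E = (h²/8m_n)·Σ n_i²/L_i² = (6.626×10^-34)²/(8·1.675×10^-27) · [5²/(22.7 fm)² + 1²/(60.3 fm)²].
Evaluating gives E = 1.599×10^-12 J = 9.98×10^6 eV.

E = 9.98×10^6 eV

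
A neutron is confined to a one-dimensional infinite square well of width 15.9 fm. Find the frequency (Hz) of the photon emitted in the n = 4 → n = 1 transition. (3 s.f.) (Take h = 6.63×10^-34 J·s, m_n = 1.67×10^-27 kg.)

f = 2.94×10^21 Hz

E_1 = h²/(8m_nL²) = 1.301×10^-13 J and ΔE = (4² − 1²)E_1 = 1.951×10^-12 J.
f = ΔE/h = 1.951×10^-12/6.63×10^-34 = 2.94×10^21 Hz.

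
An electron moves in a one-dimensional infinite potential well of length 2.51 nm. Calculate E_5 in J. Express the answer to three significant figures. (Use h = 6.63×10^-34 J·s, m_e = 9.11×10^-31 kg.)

E_5 = 2.39×10^-19 J

For an infinite well E_n = n²h²/(8m_eL²), so E_1 = h²/(8m_eL²) = (6.63×10^-34)²/(8·9.11×10^-31·(2.51×10^-9 m)²) = 9.574×10^-21 J.
Then E_5 = 5²·E_1 = 25·9.574×10^-21 J = 2.39×10^-19 J.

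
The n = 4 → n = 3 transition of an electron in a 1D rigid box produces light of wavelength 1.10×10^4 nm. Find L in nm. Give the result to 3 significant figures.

L = 4.83 nm

The photon carries ΔE = hc/λ = 6.626×10^-34·2.998×10^8/1.10×10^-5 m = 1.806×10^-20 J.
Since ΔE = (4² − 3²)E_1, E_1 = 2.580×10^-21 J, and L = h/√(8m_eE_1) = 4.83×10^-9 m = 4.83 nm.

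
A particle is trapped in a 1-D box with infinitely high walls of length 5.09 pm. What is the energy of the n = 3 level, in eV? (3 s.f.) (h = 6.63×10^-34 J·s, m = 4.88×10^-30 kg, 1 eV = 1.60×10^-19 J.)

E_3 = 2.44×10^4 eV

For an infinite well E_n = n²h²/(8mL²), so E_1 = h²/(8mL²) = (6.63×10^-34)²/(8·4.88×10^-30·(5.09×10^-12 m)²) = 4.346×10^-16 J.
Then E_3 = 3²·E_1 = 9·4.346×10^-16 J = 3.911×10^-15 J.
Converting, E_3 = 3.911×10^-15 J / (1.60×10^-19 J/eV) = 2.44×10^4 eV.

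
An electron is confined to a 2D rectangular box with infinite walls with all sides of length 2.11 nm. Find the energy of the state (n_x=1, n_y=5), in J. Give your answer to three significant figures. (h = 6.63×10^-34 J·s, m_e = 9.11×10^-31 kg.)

For a 2D rectangular well E = (h²/8m_e)·Σ n_i²/L_i² = (6.63×10^-34)²/(8·9.11×10^-31) · [1²/(2.11 nm)² + 5²/(2.11 nm)²].
Evaluating gives E = 3.52×10^-19 J.

E = 3.52×10^-19 J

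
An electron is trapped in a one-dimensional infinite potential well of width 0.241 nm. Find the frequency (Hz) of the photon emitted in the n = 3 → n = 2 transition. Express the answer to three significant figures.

f = 7.83×10^15 Hz

E_1 = h²/(8m_eL²) = 1.037×10^-18 J and ΔE = (3² − 2²)E_1 = 5.185×10^-18 J.
f = ΔE/h = 5.185×10^-18/6.626×10^-34 = 7.83×10^15 Hz.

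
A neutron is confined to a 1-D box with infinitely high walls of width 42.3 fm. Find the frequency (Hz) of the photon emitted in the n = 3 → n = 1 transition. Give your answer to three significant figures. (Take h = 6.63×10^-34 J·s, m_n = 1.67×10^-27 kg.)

f = 2.22×10^20 Hz

E_1 = h²/(8m_nL²) = 1.839×10^-14 J and ΔE = (3² − 1²)E_1 = 1.471×10^-13 J.
f = ΔE/h = 1.471×10^-13/6.63×10^-34 = 2.22×10^20 Hz.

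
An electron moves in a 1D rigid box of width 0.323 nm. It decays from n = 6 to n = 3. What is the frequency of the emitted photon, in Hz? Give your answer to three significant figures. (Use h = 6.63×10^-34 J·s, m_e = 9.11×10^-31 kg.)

f = 2.35×10^16 Hz

E_1 = h²/(8m_eL²) = 5.781×10^-19 J and ΔE = (6² − 3²)E_1 = 1.561×10^-17 J.
f = ΔE/h = 1.561×10^-17/6.63×10^-34 = 2.35×10^16 Hz.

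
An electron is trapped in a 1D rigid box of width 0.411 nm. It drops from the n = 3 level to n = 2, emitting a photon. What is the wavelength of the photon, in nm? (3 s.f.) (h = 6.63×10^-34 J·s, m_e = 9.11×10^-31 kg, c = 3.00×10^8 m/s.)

λ = 111 nm

E_1 = h²/(8m_eL²) = 3.571×10^-19 J, so ΔE = (3² − 2²)E_1 = 1.786×10^-18 J.
λ = hc/ΔE = (6.63×10^-34·3.00×10^8)/1.786×10^-18 = 1.11×10^-7 m = 111 nm.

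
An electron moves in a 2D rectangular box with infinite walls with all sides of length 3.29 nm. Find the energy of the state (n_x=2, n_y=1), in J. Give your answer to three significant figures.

E = 2.78×10^-20 J

For a 2D rectangular well E = (h²/8m_e)·Σ n_i²/L_i² = (6.626×10^-34)²/(8·9.109×10^-31) · [2²/(3.29 nm)² + 1²/(3.29 nm)²].
Evaluating gives E = 2.78×10^-20 J.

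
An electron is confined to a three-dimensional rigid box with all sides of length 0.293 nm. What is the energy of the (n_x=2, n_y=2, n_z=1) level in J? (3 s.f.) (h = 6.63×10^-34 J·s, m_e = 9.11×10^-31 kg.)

For a 3D rectangular well E = (h²/8m_e)·Σ n_i²/L_i² = (6.63×10^-34)²/(8·9.11×10^-31) · [2²/(0.293 nm)² + 2²/(0.293 nm)² + 1²/(0.293 nm)²].
Evaluating gives E = 6.32×10^-18 J.

E = 6.32×10^-18 J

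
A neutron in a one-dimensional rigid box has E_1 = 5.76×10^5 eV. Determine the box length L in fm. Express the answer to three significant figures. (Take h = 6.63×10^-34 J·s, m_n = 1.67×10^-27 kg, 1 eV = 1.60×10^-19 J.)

From E_n = n²h²/(8m_nL²), L = n·h/√(8m_nE_n).
E_1 = 5.76×10^5 eV = 9.216×10^-14 J, so L = 1·6.63×10^-34/√(8·1.67×10^-27·9.216×10^-14) = 1.89×10^-14 m = 18.9 fm.

L = 18.9 fm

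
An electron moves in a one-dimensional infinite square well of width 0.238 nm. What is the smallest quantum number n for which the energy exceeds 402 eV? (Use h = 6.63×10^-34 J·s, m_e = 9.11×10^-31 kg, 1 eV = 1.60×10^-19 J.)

n = 8

E_1 = h²/(8m_eL²) = 1.065×10^-18 J = 6.656 eV.
Need n² > 402/6.656 = 60.40, i.e. n > 7.772.
The smallest integer satisfying this is n = 8.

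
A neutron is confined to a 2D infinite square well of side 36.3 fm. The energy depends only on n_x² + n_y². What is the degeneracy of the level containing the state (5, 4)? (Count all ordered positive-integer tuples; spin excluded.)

The level has n_x² + n_y² = 41. The ordered positive-integer solutions are (4, 5), (5, 4).
That gives 2 states.

degeneracy = 2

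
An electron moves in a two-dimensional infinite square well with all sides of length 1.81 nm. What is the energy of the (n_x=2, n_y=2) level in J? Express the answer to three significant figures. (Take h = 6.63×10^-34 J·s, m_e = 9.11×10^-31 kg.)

E = 1.47×10^-19 J

For a 2D rectangular well E = (h²/8m_e)·Σ n_i²/L_i² = (6.63×10^-34)²/(8·9.11×10^-31) · [2²/(1.81 nm)² + 2²/(1.81 nm)²].
Evaluating gives E = 1.47×10^-19 J.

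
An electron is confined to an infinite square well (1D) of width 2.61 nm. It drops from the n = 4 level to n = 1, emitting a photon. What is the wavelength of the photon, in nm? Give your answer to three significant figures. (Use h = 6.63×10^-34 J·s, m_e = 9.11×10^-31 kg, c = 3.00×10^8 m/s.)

λ = 1.50×10^3 nm

E_1 = h²/(8m_eL²) = 8.854×10^-21 J, so ΔE = (4² − 1²)E_1 = 1.328×10^-19 J.
λ = hc/ΔE = (6.63×10^-34·3.00×10^8)/1.328×10^-19 = 1.50×10^-6 m = 1.50×10^3 nm.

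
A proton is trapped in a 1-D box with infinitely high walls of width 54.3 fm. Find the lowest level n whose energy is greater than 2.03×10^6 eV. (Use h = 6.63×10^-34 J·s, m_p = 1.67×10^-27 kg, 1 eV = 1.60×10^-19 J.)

n = 6

E_1 = h²/(8m_pL²) = 1.116×10^-14 J = 6.975×10^4 eV.
Need n² > 2.03×10^6/6.975×10^4 = 29.10, i.e. n > 5.394.
The smallest integer satisfying this is n = 6.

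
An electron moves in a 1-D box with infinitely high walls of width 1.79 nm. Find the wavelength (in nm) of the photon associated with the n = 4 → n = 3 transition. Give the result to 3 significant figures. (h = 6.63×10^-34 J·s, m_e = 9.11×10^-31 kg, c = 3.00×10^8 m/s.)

E_1 = h²/(8m_eL²) = 1.882×10^-20 J, so ΔE = (4² − 3²)E_1 = 1.317×10^-19 J.
λ = hc/ΔE = (6.63×10^-34·3.00×10^8)/1.317×10^-19 = 1.51×10^-6 m = 1.51×10^3 nm.

λ = 1.51×10^3 nm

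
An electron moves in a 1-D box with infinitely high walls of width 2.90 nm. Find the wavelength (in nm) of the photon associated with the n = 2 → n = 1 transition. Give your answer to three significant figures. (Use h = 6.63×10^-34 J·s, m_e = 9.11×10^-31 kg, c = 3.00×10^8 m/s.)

λ = 9.24×10^3 nm

E_1 = h²/(8m_eL²) = 7.172×10^-21 J, so ΔE = (2² − 1²)E_1 = 2.152×10^-20 J.
λ = hc/ΔE = (6.63×10^-34·3.00×10^8)/2.152×10^-20 = 9.24×10^-6 m = 9.24×10^3 nm.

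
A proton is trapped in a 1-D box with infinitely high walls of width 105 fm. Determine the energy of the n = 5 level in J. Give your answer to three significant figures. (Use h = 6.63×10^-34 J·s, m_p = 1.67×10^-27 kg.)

For an infinite well E_n = n²h²/(8m_pL²), so E_1 = h²/(8m_pL²) = (6.63×10^-34)²/(8·1.67×10^-27·(1.05×10^-13 m)²) = 2.984×10^-15 J.
Then E_5 = 5²·E_1 = 25·2.984×10^-15 J = 7.46×10^-14 J.

E_5 = 7.46×10^-14 J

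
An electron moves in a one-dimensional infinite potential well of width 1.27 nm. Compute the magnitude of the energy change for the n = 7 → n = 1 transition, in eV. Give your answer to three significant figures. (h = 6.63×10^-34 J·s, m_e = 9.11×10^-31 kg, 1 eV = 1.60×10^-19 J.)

E_1 = h²/(8m_eL²) = 3.739×10^-20 J.
|ΔE| = |7² − 1²|·E_1 = 48·3.739×10^-20 J = 1.795×10^-18 J = 11.2 eV.

|ΔE| = 11.2 eV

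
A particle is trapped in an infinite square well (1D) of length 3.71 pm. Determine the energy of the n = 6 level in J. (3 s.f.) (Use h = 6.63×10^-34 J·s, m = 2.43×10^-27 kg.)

E_6 = 5.91×10^-17 J

For an infinite well E_n = n²h²/(8mL²), so E_1 = h²/(8mL²) = (6.63×10^-34)²/(8·2.43×10^-27·(3.71×10^-12 m)²) = 1.643×10^-18 J.
Then E_6 = 6²·E_1 = 36·1.643×10^-18 J = 5.91×10^-17 J.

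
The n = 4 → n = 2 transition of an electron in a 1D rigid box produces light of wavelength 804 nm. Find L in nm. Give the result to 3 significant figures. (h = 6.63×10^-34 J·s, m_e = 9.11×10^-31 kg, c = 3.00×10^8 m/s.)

The photon carries ΔE = hc/λ = 6.63×10^-34·3.00×10^8/8.04×10^-7 m = 2.474×10^-19 J.
Since ΔE = (4² − 2²)E_1, E_1 = 2.062×10^-20 J, and L = h/√(8m_eE_1) = 1.71×10^-9 m = 1.71 nm.

L = 1.71 nm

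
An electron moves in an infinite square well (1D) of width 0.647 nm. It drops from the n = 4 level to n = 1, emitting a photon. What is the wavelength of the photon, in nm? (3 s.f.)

E_1 = h²/(8m_eL²) = 1.439×10^-19 J, so ΔE = (4² − 1²)E_1 = 2.159×10^-18 J.
λ = hc/ΔE = (6.626×10^-34·2.998×10^8)/2.159×10^-18 = 9.20×10^-8 m = 92.0 nm.

λ = 92.0 nm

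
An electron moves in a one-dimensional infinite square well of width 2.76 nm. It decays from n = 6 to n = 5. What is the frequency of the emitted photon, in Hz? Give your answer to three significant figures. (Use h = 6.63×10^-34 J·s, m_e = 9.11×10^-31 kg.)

f = 1.31×10^14 Hz

E_1 = h²/(8m_eL²) = 7.918×10^-21 J and ΔE = (6² − 5²)E_1 = 8.710×10^-20 J.
f = ΔE/h = 8.710×10^-20/6.63×10^-34 = 1.31×10^14 Hz.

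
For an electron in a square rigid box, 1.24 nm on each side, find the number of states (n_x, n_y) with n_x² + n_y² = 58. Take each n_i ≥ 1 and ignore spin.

degeneracy = 2

The level has n_x² + n_y² = 58. The ordered positive-integer solutions are (3, 7), (7, 3).
That gives 2 states.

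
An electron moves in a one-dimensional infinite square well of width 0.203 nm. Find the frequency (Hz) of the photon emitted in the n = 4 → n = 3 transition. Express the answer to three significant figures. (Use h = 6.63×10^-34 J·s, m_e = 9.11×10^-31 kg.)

E_1 = h²/(8m_eL²) = 1.464×10^-18 J and ΔE = (4² − 3²)E_1 = 1.025×10^-17 J.
f = ΔE/h = 1.025×10^-17/6.63×10^-34 = 1.55×10^16 Hz.

f = 1.55×10^16 Hz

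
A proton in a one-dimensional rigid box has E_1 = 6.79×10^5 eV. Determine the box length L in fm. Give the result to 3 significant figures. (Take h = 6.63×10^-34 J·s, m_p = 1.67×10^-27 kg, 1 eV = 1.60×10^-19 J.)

From E_n = n²h²/(8m_pL²), L = n·h/√(8m_pE_n).
E_1 = 6.79×10^5 eV = 1.086×10^-13 J, so L = 1·6.63×10^-34/√(8·1.67×10^-27·1.086×10^-13) = 1.74×10^-14 m = 17.4 fm.

L = 17.4 fm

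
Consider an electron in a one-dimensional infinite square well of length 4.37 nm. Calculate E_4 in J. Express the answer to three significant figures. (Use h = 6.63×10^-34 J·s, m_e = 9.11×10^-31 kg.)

E_4 = 5.05×10^-20 J

For an infinite well E_n = n²h²/(8m_eL²), so E_1 = h²/(8m_eL²) = (6.63×10^-34)²/(8·9.11×10^-31·(4.37×10^-9 m)²) = 3.158×10^-21 J.
Then E_4 = 4²·E_1 = 16·3.158×10^-21 J = 5.05×10^-20 J.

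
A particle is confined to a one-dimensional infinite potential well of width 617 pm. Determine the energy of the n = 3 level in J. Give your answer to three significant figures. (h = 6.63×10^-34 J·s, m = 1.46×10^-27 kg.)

For an infinite well E_n = n²h²/(8mL²), so E_1 = h²/(8mL²) = (6.63×10^-34)²/(8·1.46×10^-27·(6.17×10^-10 m)²) = 9.886×10^-23 J.
Then E_3 = 3²·E_1 = 9·9.886×10^-23 J = 8.90×10^-22 J.

E_3 = 8.90×10^-22 J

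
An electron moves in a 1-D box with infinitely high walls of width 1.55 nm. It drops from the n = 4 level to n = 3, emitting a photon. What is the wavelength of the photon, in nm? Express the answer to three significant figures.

E_1 = h²/(8m_eL²) = 2.508×10^-20 J, so ΔE = (4² − 3²)E_1 = 1.756×10^-19 J.
λ = hc/ΔE = (6.626×10^-34·2.998×10^8)/1.756×10^-19 = 1.13×10^-6 m = 1.13×10^3 nm.

λ = 1.13×10^3 nm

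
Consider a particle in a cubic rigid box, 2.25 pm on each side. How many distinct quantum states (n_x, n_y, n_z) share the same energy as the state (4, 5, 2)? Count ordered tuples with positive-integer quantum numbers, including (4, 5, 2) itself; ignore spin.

The level has n_x² + n_y² + n_z² = 45. The ordered positive-integer solutions are (2, 4, 5), (2, 5, 4), (4, 2, 5), (4, 5, 2), (5, 2, 4), (5, 4, 2).
That gives 6 states.

degeneracy = 6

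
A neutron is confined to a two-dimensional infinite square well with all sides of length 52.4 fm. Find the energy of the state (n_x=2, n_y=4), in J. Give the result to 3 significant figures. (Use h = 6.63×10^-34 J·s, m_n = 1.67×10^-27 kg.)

For a 2D rectangular well E = (h²/8m_n)·Σ n_i²/L_i² = (6.63×10^-34)²/(8·1.67×10^-27) · [2²/(52.4 fm)² + 4²/(52.4 fm)²].
Evaluating gives E = 2.40×10^-13 J.

E = 2.40×10^-13 J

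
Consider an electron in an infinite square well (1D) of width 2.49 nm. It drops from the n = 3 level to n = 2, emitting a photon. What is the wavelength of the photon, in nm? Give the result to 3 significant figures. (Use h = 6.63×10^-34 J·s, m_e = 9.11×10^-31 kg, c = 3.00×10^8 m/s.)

E_1 = h²/(8m_eL²) = 9.728×10^-21 J, so ΔE = (3² − 2²)E_1 = 4.864×10^-20 J.
λ = hc/ΔE = (6.63×10^-34·3.00×10^8)/4.864×10^-20 = 4.09×10^-6 m = 4.09×10^3 nm.

λ = 4.09×10^3 nm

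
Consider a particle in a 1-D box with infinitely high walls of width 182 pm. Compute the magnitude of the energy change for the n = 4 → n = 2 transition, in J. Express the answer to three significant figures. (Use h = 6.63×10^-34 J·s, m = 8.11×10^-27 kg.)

|ΔE| = 2.45×10^-21 J

E_1 = h²/(8mL²) = 2.045×10^-22 J.
|ΔE| = |4² − 2²|·E_1 = 12·2.045×10^-22 J = 2.45×10^-21 J.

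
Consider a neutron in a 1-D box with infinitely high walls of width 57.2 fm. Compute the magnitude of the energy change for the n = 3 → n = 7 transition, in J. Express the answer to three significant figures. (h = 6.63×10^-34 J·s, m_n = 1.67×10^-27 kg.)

|ΔE| = 4.02×10^-13 J

E_1 = h²/(8m_nL²) = 1.006×10^-14 J.
|ΔE| = |3² − 7²|·E_1 = 40·1.006×10^-14 J = 4.02×10^-13 J.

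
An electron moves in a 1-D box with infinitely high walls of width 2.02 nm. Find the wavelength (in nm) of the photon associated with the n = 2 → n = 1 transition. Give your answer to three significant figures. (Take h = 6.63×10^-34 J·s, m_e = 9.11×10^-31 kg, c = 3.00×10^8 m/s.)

E_1 = h²/(8m_eL²) = 1.478×10^-20 J, so ΔE = (2² − 1²)E_1 = 4.434×10^-20 J.
λ = hc/ΔE = (6.63×10^-34·3.00×10^8)/4.434×10^-20 = 4.49×10^-6 m = 4.49×10^3 nm.

λ = 4.49×10^3 nm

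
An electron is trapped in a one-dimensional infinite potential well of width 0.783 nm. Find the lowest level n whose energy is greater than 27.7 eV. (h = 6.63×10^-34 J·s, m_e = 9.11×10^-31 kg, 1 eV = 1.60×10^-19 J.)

E_1 = h²/(8m_eL²) = 9.838×10^-20 J = 0.6149 eV.
Need n² > 27.7/0.6149 = 45.05, i.e. n > 6.712.
The smallest integer satisfying this is n = 7.

n = 7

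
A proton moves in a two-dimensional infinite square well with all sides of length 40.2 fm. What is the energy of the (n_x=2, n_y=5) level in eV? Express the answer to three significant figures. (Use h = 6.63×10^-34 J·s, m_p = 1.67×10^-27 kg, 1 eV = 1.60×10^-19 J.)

E = 3.69×10^6 eV

For a 2D rectangular well E = (h²/8m_p)·Σ n_i²/L_i² = (6.63×10^-34)²/(8·1.67×10^-27) · [2²/(40.2 fm)² + 5²/(40.2 fm)²].
Evaluating gives E = 5.904×10^-13 J = 3.69×10^6 eV.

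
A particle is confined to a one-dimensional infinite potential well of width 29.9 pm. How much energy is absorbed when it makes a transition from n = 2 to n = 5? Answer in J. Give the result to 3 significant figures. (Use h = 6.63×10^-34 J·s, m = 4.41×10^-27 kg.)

|ΔE| = 2.93×10^-19 J

E_1 = h²/(8mL²) = 1.394×10^-20 J.
|ΔE| = |2² − 5²|·E_1 = 21·1.394×10^-20 J = 2.93×10^-19 J.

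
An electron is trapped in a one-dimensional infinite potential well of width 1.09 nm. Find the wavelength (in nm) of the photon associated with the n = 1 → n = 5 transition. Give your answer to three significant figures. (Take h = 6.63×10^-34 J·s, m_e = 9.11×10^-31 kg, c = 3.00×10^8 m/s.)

E_1 = h²/(8m_eL²) = 5.077×10^-20 J, so ΔE = (5² − 1²)E_1 = 1.218×10^-18 J.
λ = hc/ΔE = (6.63×10^-34·3.00×10^8)/1.218×10^-18 = 1.63×10^-7 m = 163 nm.

λ = 163 nm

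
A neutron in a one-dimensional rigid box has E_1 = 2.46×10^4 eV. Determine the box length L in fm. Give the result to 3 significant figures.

L = 91.2 fm

From E_n = n²h²/(8m_nL²), L = n·h/√(8m_nE_n).
E_1 = 2.46×10^4 eV = 3.941×10^-15 J, so L = 1·6.626×10^-34/√(8·1.675×10^-27·3.941×10^-15) = 9.12×10^-14 m = 91.2 fm.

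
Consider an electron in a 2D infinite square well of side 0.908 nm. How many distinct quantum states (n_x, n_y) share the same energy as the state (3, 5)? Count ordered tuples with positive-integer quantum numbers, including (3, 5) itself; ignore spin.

The level has n_x² + n_y² = 34. The ordered positive-integer solutions are (3, 5), (5, 3).
That gives 2 states.

degeneracy = 2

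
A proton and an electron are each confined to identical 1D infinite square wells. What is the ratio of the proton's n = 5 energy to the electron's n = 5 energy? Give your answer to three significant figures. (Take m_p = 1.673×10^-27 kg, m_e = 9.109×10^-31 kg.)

E_n ∝ 1/m at fixed n and L, so the ratio is m_e/m_p = 9.109×10^-31/1.673×10^-27 = 5.44×10^-4.

5.44×10^-4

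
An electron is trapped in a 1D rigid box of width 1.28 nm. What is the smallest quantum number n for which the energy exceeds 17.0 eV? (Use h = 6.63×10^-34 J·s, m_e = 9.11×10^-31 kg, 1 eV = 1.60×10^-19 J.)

n = 9

E_1 = h²/(8m_eL²) = 3.681×10^-20 J = 0.2301 eV.
Need n² > 17.0/0.2301 = 73.88, i.e. n > 8.595.
The smallest integer satisfying this is n = 9.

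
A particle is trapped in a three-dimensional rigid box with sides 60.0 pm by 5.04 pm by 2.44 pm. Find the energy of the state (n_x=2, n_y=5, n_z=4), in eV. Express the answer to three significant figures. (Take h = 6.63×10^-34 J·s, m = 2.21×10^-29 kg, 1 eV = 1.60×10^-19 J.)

E = 5.71×10^4 eV

For a 3D rectangular well E = (h²/8m)·Σ n_i²/L_i² = (6.63×10^-34)²/(8·2.21×10^-29) · [2²/(60.0 pm)² + 5²/(5.04 pm)² + 4²/(2.44 pm)²].
Evaluating gives E = 9.131×10^-15 J = 5.71×10^4 eV.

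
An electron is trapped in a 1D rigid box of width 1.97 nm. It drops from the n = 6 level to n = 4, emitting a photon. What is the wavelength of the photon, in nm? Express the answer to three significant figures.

E_1 = h²/(8m_eL²) = 1.552×10^-20 J, so ΔE = (6² − 4²)E_1 = 3.104×10^-19 J.
λ = hc/ΔE = (6.626×10^-34·2.998×10^8)/3.104×10^-19 = 6.40×10^-7 m = 640 nm.

λ = 640 nm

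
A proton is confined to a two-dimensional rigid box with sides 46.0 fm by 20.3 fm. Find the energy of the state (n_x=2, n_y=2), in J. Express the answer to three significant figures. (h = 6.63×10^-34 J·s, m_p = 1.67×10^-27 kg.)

E = 3.82×10^-13 J

For a 2D rectangular well E = (h²/8m_p)·Σ n_i²/L_i² = (6.63×10^-34)²/(8·1.67×10^-27) · [2²/(46.0 fm)² + 2²/(20.3 fm)²].
Evaluating gives E = 3.82×10^-13 J.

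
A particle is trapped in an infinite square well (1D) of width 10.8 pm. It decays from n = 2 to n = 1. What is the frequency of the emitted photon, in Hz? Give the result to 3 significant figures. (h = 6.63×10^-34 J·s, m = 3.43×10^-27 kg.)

E_1 = h²/(8mL²) = 1.373×10^-19 J and ΔE = (2² − 1²)E_1 = 4.119×10^-19 J.
f = ΔE/h = 4.119×10^-19/6.63×10^-34 = 6.21×10^14 Hz.

f = 6.21×10^14 Hz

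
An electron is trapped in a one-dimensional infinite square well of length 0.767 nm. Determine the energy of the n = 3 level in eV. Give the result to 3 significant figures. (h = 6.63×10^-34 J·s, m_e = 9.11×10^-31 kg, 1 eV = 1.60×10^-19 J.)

E_3 = 5.77 eV

For an infinite well E_n = n²h²/(8m_eL²), so E_1 = h²/(8m_eL²) = (6.63×10^-34)²/(8·9.11×10^-31·(7.67×10^-10 m)²) = 1.025×10^-19 J.
Then E_3 = 3²·E_1 = 9·1.025×10^-19 J = 9.225×10^-19 J.
Converting, E_3 = 9.225×10^-19 J / (1.60×10^-19 J/eV) = 5.77 eV.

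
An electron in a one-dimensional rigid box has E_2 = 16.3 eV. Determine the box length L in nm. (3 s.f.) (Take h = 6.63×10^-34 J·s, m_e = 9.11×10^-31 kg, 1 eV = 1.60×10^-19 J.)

From E_n = n²h²/(8m_eL²), L = n·h/√(8m_eE_n).
E_2 = 16.3 eV = 2.608×10^-18 J, so L = 2·6.63×10^-34/√(8·9.11×10^-31·2.608×10^-18) = 3.04×10^-10 m = 0.304 nm.

L = 0.304 nm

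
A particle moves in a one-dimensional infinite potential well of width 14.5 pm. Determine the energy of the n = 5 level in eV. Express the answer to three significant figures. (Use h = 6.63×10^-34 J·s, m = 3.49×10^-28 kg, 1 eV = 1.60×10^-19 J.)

E_5 = 117 eV

For an infinite well E_n = n²h²/(8mL²), so E_1 = h²/(8mL²) = (6.63×10^-34)²/(8·3.49×10^-28·(1.45×10^-11 m)²) = 7.488×10^-19 J.
Then E_5 = 5²·E_1 = 25·7.488×10^-19 J = 1.872×10^-17 J.
Converting, E_5 = 1.872×10^-17 J / (1.60×10^-19 J/eV) = 117 eV.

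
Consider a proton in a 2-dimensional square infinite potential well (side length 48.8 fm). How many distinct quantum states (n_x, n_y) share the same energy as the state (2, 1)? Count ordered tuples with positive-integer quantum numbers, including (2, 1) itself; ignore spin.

degeneracy = 2

The level has n_x² + n_y² = 5. The ordered positive-integer solutions are (1, 2), (2, 1).
That gives 2 states.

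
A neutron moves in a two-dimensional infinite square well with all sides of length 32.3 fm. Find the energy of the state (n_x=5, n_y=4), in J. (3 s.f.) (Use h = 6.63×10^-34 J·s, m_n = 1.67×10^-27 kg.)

For a 2D rectangular well E = (h²/8m_n)·Σ n_i²/L_i² = (6.63×10^-34)²/(8·1.67×10^-27) · [5²/(32.3 fm)² + 4²/(32.3 fm)²].
Evaluating gives E = 1.29×10^-12 J.

E = 1.29×10^-12 J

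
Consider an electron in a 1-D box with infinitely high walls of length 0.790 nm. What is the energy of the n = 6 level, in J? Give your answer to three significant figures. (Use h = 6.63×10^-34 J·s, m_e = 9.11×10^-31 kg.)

E_6 = 3.48×10^-18 J

For an infinite well E_n = n²h²/(8m_eL²), so E_1 = h²/(8m_eL²) = (6.63×10^-34)²/(8·9.11×10^-31·(7.90×10^-10 m)²) = 9.664×10^-20 J.
Then E_6 = 6²·E_1 = 36·9.664×10^-20 J = 3.48×10^-18 J.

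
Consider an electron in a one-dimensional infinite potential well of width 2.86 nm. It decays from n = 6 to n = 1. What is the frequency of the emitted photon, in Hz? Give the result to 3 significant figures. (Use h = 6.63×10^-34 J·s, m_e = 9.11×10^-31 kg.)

f = 3.89×10^14 Hz

E_1 = h²/(8m_eL²) = 7.374×10^-21 J and ΔE = (6² − 1²)E_1 = 2.581×10^-19 J.
f = ΔE/h = 2.581×10^-19/6.63×10^-34 = 3.89×10^14 Hz.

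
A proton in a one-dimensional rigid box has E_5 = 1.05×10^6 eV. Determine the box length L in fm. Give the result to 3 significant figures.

L = 69.8 fm

From E_n = n²h²/(8m_pL²), L = n·h/√(8m_pE_n).
E_5 = 1.05×10^6 eV = 1.682×10^-13 J, so L = 5·6.626×10^-34/√(8·1.673×10^-27·1.682×10^-13) = 6.98×10^-14 m = 69.8 fm.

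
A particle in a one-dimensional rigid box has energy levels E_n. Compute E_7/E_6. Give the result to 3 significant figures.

E_n ∝ n², so E_7/E_6 = 7²/6² = 49/36 = 1.36.

1.36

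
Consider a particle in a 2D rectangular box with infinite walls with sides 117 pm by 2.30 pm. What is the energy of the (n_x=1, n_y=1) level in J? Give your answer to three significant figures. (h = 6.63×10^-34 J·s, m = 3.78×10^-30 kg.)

E = 2.75×10^-15 J

For a 2D rectangular well E = (h²/8m)·Σ n_i²/L_i² = (6.63×10^-34)²/(8·3.78×10^-30) · [1²/(117 pm)² + 1²/(2.30 pm)²].
Evaluating gives E = 2.75×10^-15 J.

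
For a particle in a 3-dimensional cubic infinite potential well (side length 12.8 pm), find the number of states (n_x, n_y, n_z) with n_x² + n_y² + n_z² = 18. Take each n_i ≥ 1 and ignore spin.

degeneracy = 3

The level has n_x² + n_y² + n_z² = 18. The ordered positive-integer solutions are (1, 1, 4), (1, 4, 1), (4, 1, 1).
That gives 3 states.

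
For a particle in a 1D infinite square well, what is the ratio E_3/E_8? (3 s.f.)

E_n ∝ n², so E_3/E_8 = 3²/8² = 9/64 = 0.141.

0.141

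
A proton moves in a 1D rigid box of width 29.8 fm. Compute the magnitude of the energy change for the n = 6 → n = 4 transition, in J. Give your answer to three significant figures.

E_1 = h²/(8m_pL²) = 3.694×10^-14 J.
|ΔE| = |6² − 4²|·E_1 = 20·3.694×10^-14 J = 7.39×10^-13 J.

|ΔE| = 7.39×10^-13 J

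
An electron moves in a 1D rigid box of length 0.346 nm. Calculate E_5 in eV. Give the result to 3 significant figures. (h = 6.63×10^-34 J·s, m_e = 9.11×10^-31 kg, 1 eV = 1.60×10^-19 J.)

For an infinite well E_n = n²h²/(8m_eL²), so E_1 = h²/(8m_eL²) = (6.63×10^-34)²/(8·9.11×10^-31·(3.46×10^-10 m)²) = 5.038×10^-19 J.
Then E_5 = 5²·E_1 = 25·5.038×10^-19 J = 1.259×10^-17 J.
Converting, E_5 = 1.259×10^-17 J / (1.60×10^-19 J/eV) = 78.7 eV.

E_5 = 78.7 eV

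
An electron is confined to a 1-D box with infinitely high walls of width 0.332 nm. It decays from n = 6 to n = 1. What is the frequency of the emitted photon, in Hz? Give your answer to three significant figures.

f = 2.89×10^16 Hz

E_1 = h²/(8m_eL²) = 5.466×10^-19 J and ΔE = (6² − 1²)E_1 = 1.913×10^-17 J.
f = ΔE/h = 1.913×10^-17/6.626×10^-34 = 2.89×10^16 Hz.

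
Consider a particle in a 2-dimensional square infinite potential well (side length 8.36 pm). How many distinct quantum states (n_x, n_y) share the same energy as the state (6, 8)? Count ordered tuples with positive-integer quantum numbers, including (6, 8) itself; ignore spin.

degeneracy = 2

The level has n_x² + n_y² = 100. The ordered positive-integer solutions are (6, 8), (8, 6).
That gives 2 states.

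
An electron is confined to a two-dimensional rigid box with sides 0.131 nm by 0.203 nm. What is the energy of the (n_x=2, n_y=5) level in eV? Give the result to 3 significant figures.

E = 316 eV

For a 2D rectangular well E = (h²/8m_e)·Σ n_i²/L_i² = (6.626×10^-34)²/(8·9.109×10^-31) · [2²/(0.131 nm)² + 5²/(0.203 nm)²].
Evaluating gives E = 5.059×10^-17 J = 316 eV.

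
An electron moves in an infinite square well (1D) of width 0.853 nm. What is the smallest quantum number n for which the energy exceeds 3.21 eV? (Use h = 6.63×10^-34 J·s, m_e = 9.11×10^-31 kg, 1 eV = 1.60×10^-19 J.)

E_1 = h²/(8m_eL²) = 8.289×10^-20 J = 0.5181 eV.
Need n² > 3.21/0.5181 = 6.196, i.e. n > 2.489.
The smallest integer satisfying this is n = 3.

n = 3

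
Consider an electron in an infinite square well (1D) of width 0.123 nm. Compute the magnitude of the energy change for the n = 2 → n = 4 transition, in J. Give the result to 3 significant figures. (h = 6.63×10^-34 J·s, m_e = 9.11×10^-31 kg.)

|ΔE| = 4.78×10^-17 J

E_1 = h²/(8m_eL²) = 3.987×10^-18 J.
|ΔE| = |2² − 4²|·E_1 = 12·3.987×10^-18 J = 4.78×10^-17 J.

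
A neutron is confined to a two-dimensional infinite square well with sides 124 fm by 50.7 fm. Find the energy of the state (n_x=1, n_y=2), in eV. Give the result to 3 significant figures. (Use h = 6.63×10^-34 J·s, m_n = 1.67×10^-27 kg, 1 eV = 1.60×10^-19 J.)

For a 2D rectangular well E = (h²/8m_n)·Σ n_i²/L_i² = (6.63×10^-34)²/(8·1.67×10^-27) · [1²/(124 fm)² + 2²/(50.7 fm)²].
Evaluating gives E = 5.334×10^-14 J = 3.33×10^5 eV.

E = 3.33×10^5 eV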